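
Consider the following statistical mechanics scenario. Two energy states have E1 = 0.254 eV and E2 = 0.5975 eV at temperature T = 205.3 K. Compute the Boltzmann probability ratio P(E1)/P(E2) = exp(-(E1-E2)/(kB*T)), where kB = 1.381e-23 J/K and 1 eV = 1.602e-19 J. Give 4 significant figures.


Step 1: Compute energy difference dE = E1 - E2 = 0.254 - 0.5975 = -0.3435 eV
Step 2: Convert to Joules: dE_J = -0.3435 * 1.602e-19 = -5.503e-20 J
Step 3: Compute exponent = -dE_J / (kB * T) = -(-5.503e-20) / (1.381e-23 * 205.3) = 19.41
Step 4: P(E1)/P(E2) = exp(19.41) = 2.687e+08

2.687e+08


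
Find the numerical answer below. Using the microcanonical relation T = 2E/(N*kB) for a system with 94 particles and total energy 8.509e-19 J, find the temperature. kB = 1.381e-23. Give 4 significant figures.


Step 1: Numerator = 2*E = 2*8.509e-19 = 1.702e-18 J
Step 2: Denominator = N*kB = 94*1.381e-23 = 1.298e-21
Step 3: T = 1.702e-18 / 1.298e-21 = 1311 K

1311


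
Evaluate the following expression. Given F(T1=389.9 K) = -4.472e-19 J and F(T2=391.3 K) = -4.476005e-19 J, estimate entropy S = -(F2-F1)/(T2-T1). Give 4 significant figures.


Step 1: dF = F2 - F1 = -4.476005e-19 - (-4.472e-19) = -4.005e-22 J
Step 2: dT = T2 - T1 = 391.3 - 389.9 = 1.4 K
Step 3: S = -dF/dT = -(-4.005e-22)/1.4 = 2.861e-22 J/K

2.861e-22


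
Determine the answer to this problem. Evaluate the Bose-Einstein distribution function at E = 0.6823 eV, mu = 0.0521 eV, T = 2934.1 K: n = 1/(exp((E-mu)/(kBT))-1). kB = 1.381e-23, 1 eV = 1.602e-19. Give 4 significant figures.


Step 1: (E - mu) = 0.6302 eV
Step 2: x = (E-mu)*eV/(kB*T) = 0.6302*1.602e-19/(1.381e-23*2934.1) = 2.492
Step 3: exp(x) = 12.08
Step 4: n = 1/(exp(x)-1) = 0.09025

0.09025


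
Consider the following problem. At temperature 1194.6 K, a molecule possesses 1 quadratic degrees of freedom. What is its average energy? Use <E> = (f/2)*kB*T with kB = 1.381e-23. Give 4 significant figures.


Step 1: f/2 = 1/2 = 0.5
Step 2: kB*T = 1.381e-23 * 1194.6 = 1.65e-20
Step 3: <E> = 0.5 * 1.65e-20 = 8.249e-21 J

8.249e-21


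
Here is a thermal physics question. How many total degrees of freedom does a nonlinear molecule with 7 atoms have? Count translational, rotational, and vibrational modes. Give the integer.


Step 1: Translational DOF = 3
Step 2: Rotational DOF (nonlinear) = 3
Step 3: Vibrational DOF = 3*7 - 6 = 15
Step 4: Total = 3 + 3 + 15 = 21

21


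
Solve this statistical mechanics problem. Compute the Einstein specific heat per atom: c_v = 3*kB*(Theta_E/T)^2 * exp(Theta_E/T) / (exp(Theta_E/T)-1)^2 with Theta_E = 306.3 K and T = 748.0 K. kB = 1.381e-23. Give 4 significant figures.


Step 1: x = Theta_E/T = 306.3/748.0 = 0.4095
Step 2: x^2 = 0.1677
Step 3: exp(x) = 1.506
Step 4: c_v = 3*1.381e-23*0.1677*1.506/(1.506-1)^2 = 4.086e-23

4.086e-23


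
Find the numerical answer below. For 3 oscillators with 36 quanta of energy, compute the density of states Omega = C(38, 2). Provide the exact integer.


Step 1: Use binomial coefficient C(38, 2)
Step 2: Numerator = 38! / 36!
Step 3: Denominator = 2!
Step 4: Omega = 703

703


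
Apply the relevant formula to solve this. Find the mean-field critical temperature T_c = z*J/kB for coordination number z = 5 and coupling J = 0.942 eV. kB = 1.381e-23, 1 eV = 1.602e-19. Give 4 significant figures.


Step 1: z*J = 5*0.942 = 4.71 eV
Step 2: Convert to Joules: 4.71*1.602e-19 = 7.545e-19 J
Step 3: T_c = 7.545e-19 / 1.381e-23 = 5.464e+04 K

5.464e+04


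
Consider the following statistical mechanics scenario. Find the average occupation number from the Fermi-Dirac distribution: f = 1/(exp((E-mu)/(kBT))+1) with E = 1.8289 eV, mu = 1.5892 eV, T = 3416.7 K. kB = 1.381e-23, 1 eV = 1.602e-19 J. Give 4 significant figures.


Step 1: (E - mu) = 1.8289 - 1.5892 = 0.2397 eV
Step 2: Convert: (E-mu)*eV = 3.84e-20 J
Step 3: x = (E-mu)*eV/(kB*T) = 0.8138
Step 4: f = 1/(exp(0.8138)+1) = 0.3071

0.3071


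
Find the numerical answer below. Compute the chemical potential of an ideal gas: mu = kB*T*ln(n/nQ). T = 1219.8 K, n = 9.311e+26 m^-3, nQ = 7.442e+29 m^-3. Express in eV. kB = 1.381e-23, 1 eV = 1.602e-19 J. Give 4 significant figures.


Step 1: n/nQ = 9.311e+26/7.442e+29 = 0.001251
Step 2: ln(n/nQ) = -6.684
Step 3: mu = kB*T*ln(n/nQ) = 1.685e-20*-6.684 = -1.126e-19 J
Step 4: Convert to eV: -1.126e-19/1.602e-19 = -0.7028 eV

-0.7028


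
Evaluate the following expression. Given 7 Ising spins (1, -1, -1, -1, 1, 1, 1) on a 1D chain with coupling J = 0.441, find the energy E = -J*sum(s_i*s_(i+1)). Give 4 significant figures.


Step 1: Nearest-neighbor products: -1, 1, 1, -1, 1, 1
Step 2: Sum of products = 2
Step 3: E = -0.441 * 2 = -0.882

-0.882


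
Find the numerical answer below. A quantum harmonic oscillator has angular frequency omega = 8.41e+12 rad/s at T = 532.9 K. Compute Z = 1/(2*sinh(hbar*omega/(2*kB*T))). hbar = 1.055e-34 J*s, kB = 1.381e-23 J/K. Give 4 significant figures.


Step 1: Compute x = hbar*omega/(kB*T) = 1.055e-34*8.41e+12/(1.381e-23*532.9) = 0.1206
Step 2: x/2 = 0.06028
Step 3: sinh(x/2) = 0.06032
Step 4: Z = 1/(2*0.06032) = 8.289

8.289


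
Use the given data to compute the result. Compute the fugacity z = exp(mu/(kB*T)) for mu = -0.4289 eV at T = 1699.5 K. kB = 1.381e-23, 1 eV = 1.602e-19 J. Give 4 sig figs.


Step 1: Convert mu to Joules: -0.4289*1.602e-19 = -6.871e-20 J
Step 2: kB*T = 1.381e-23*1699.5 = 2.347e-20 J
Step 3: mu/(kB*T) = -2.928
Step 4: z = exp(-2.928) = 0.05353

0.05353


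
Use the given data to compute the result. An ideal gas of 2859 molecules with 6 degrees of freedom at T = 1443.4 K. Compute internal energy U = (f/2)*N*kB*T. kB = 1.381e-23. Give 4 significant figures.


Step 1: f/2 = 6/2 = 3.0
Step 2: N*kB*T = 2859*1.381e-23*1443.4 = 5.699e-17
Step 3: U = 3.0 * 5.699e-17 = 1.71e-16 J

1.71e-16


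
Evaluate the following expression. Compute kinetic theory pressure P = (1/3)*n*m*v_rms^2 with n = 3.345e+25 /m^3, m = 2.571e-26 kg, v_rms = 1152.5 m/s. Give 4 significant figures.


Step 1: v_rms^2 = 1152.5^2 = 1.328e+06
Step 2: n*m = 3.345e+25*2.571e-26 = 0.86
Step 3: P = (1/3)*0.86*1.328e+06 = 3.808e+05 Pa

3.808e+05


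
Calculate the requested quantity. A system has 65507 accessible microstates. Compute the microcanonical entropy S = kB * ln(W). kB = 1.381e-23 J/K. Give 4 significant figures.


Step 1: ln(W) = ln(65507) = 11.09
Step 2: S = kB * ln(W) = 1.381e-23 * 11.09
Step 3: S = 1.532e-22 J/K

1.532e-22


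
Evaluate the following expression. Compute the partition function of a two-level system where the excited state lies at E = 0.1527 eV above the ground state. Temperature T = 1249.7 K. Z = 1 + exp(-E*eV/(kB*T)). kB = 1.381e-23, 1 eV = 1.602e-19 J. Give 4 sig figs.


Step 1: Compute beta*E = E*eV/(kB*T) = 0.1527*1.602e-19/(1.381e-23*1249.7) = 1.417
Step 2: exp(-beta*E) = exp(-1.417) = 0.2423
Step 3: Z = 1 + 0.2423 = 1.242

1.242


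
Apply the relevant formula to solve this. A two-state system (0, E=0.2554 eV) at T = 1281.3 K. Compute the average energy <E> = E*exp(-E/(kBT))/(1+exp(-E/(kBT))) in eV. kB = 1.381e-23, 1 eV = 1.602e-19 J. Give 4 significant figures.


Step 1: beta*E = 0.2554*1.602e-19/(1.381e-23*1281.3) = 2.312
Step 2: exp(-beta*E) = 0.09904
Step 3: <E> = 0.2554*0.09904/(1+0.09904) = 0.02301 eV

0.02301


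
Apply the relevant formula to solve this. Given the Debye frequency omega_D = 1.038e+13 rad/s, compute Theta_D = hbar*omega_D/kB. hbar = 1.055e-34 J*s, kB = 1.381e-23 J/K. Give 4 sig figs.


Step 1: hbar*omega_D = 1.055e-34 * 1.038e+13 = 1.095e-21 J
Step 2: Theta_D = 1.095e-21 / 1.381e-23
Step 3: Theta_D = 79.3 K

79.3


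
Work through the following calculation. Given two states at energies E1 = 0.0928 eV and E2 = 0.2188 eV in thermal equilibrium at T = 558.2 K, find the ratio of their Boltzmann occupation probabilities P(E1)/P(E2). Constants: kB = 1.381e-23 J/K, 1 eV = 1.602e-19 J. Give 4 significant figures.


Step 1: Compute energy difference dE = E1 - E2 = 0.0928 - 0.2188 = -0.126 eV
Step 2: Convert to Joules: dE_J = -0.126 * 1.602e-19 = -2.019e-20 J
Step 3: Compute exponent = -dE_J / (kB * T) = -(-2.019e-20) / (1.381e-23 * 558.2) = 2.618
Step 4: P(E1)/P(E2) = exp(2.618) = 13.71

13.71


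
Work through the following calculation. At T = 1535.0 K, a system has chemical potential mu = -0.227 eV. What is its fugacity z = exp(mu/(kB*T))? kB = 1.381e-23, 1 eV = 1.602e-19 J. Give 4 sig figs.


Step 1: Convert mu to Joules: -0.227*1.602e-19 = -3.637e-20 J
Step 2: kB*T = 1.381e-23*1535.0 = 2.12e-20 J
Step 3: mu/(kB*T) = -1.715
Step 4: z = exp(-1.715) = 0.1799

0.1799


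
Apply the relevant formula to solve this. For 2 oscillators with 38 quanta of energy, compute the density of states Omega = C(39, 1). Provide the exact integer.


Step 1: Use binomial coefficient C(39, 1)
Step 2: Numerator = 39! / 38!
Step 3: Denominator = 1!
Step 4: Omega = 39

39


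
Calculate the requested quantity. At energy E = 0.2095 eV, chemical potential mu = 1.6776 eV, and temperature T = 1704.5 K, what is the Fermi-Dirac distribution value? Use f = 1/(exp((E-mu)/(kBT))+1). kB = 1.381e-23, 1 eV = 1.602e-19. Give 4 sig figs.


Step 1: (E - mu) = 0.2095 - 1.6776 = -1.468 eV
Step 2: Convert: (E-mu)*eV = -2.352e-19 J
Step 3: x = (E-mu)*eV/(kB*T) = -9.991
Step 4: f = 1/(exp(-9.991)+1) = 1

1


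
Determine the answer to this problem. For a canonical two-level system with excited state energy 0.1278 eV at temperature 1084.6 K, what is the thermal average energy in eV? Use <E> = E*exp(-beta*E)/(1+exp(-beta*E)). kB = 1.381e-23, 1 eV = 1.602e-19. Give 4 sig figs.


Step 1: beta*E = 0.1278*1.602e-19/(1.381e-23*1084.6) = 1.367
Step 2: exp(-beta*E) = 0.2549
Step 3: <E> = 0.1278*0.2549/(1+0.2549) = 0.02596 eV

0.02596


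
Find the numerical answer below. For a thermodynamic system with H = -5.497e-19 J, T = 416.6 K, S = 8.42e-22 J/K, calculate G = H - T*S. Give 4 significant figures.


Step 1: T*S = 416.6 * 8.42e-22 = 3.508e-19 J
Step 2: G = H - T*S = -5.497e-19 - 3.508e-19
Step 3: G = -9.005e-19 J

-9.005e-19


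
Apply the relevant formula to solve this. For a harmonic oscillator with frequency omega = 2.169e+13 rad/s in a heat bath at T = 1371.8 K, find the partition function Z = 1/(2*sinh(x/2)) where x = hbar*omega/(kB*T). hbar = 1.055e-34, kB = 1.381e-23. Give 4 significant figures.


Step 1: Compute x = hbar*omega/(kB*T) = 1.055e-34*2.169e+13/(1.381e-23*1371.8) = 0.1208
Step 2: x/2 = 0.06039
Step 3: sinh(x/2) = 0.06043
Step 4: Z = 1/(2*0.06043) = 8.274

8.274


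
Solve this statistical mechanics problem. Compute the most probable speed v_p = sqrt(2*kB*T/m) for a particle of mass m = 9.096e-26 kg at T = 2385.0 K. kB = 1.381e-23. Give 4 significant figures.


Step 1: Numerator = 2*kB*T = 2*1.381e-23*2385.0 = 6.587e-20
Step 2: Ratio = 6.587e-20 / 9.096e-26 = 7.242e+05
Step 3: v_p = sqrt(7.242e+05) = 851 m/s

851


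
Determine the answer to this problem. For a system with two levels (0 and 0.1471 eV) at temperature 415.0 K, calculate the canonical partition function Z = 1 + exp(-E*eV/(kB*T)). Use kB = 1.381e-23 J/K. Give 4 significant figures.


Step 1: Compute beta*E = E*eV/(kB*T) = 0.1471*1.602e-19/(1.381e-23*415.0) = 4.112
Step 2: exp(-beta*E) = exp(-4.112) = 0.01638
Step 3: Z = 1 + 0.01638 = 1.016

1.016


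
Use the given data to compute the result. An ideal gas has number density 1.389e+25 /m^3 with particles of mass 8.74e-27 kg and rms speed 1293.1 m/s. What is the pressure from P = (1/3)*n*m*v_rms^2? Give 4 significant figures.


Step 1: v_rms^2 = 1293.1^2 = 1.672e+06
Step 2: n*m = 1.389e+25*8.74e-27 = 0.1214
Step 3: P = (1/3)*0.1214*1.672e+06 = 6.766e+04 Pa

6.766e+04


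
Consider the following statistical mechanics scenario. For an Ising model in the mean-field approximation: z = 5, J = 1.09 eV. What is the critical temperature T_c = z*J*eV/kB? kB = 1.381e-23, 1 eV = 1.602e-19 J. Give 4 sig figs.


Step 1: z*J = 5*1.09 = 5.45 eV
Step 2: Convert to Joules: 5.45*1.602e-19 = 8.731e-19 J
Step 3: T_c = 8.731e-19 / 1.381e-23 = 6.322e+04 K

6.322e+04


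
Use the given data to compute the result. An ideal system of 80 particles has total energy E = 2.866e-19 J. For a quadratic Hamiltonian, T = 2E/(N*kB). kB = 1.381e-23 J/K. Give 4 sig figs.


Step 1: Numerator = 2*E = 2*2.866e-19 = 5.732e-19 J
Step 2: Denominator = N*kB = 80*1.381e-23 = 1.105e-21
Step 3: T = 5.732e-19 / 1.105e-21 = 518.8 K

518.8


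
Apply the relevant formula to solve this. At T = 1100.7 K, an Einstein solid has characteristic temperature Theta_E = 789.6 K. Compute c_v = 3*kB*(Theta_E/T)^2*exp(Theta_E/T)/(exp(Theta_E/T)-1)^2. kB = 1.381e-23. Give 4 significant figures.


Step 1: x = Theta_E/T = 789.6/1100.7 = 0.7174
Step 2: x^2 = 0.5146
Step 3: exp(x) = 2.049
Step 4: c_v = 3*1.381e-23*0.5146*2.049/(2.049-1)^2 = 3.97e-23

3.97e-23


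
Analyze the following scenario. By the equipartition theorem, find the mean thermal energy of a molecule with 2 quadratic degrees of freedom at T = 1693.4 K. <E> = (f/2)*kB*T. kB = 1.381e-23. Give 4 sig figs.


Step 1: f/2 = 2/2 = 1
Step 2: kB*T = 1.381e-23 * 1693.4 = 2.339e-20
Step 3: <E> = 1 * 2.339e-20 = 2.339e-20 J

2.339e-20


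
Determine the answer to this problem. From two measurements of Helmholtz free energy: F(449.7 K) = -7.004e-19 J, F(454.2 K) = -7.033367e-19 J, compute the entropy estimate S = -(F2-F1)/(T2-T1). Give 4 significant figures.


Step 1: dF = F2 - F1 = -7.033367e-19 - (-7.004e-19) = -2.9367e-21 J
Step 2: dT = T2 - T1 = 454.2 - 449.7 = 4.5 K
Step 3: S = -dF/dT = -(-2.9367e-21)/4.5 = 6.526e-22 J/K

6.526e-22


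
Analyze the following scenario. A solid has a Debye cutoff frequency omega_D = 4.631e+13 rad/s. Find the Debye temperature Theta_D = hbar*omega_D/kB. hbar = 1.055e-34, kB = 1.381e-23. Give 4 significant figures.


Step 1: hbar*omega_D = 1.055e-34 * 4.631e+13 = 4.886e-21 J
Step 2: Theta_D = 4.886e-21 / 1.381e-23
Step 3: Theta_D = 353.8 K

353.8


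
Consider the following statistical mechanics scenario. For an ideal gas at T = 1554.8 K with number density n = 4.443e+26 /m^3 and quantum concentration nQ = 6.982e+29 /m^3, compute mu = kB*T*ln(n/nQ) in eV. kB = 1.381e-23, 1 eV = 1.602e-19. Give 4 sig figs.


Step 1: n/nQ = 4.443e+26/6.982e+29 = 0.0006364
Step 2: ln(n/nQ) = -7.36
Step 3: mu = kB*T*ln(n/nQ) = 2.147e-20*-7.36 = -1.58e-19 J
Step 4: Convert to eV: -1.58e-19/1.602e-19 = -0.9864 eV

-0.9864


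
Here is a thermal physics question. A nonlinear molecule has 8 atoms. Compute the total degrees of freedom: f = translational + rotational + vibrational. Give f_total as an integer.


Step 1: Translational DOF = 3
Step 2: Rotational DOF (nonlinear) = 3
Step 3: Vibrational DOF = 3*8 - 6 = 18
Step 4: Total = 3 + 3 + 18 = 24

24


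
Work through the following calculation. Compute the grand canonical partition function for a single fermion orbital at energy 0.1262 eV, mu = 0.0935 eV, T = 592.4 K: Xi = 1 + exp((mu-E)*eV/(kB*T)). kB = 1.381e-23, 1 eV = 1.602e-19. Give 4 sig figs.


Step 1: (mu - E) = 0.0935 - 0.1262 = -0.0327 eV
Step 2: x = (mu-E)*eV/(kB*T) = -0.0327*1.602e-19/(1.381e-23*592.4) = -0.6403
Step 3: exp(x) = 0.5271
Step 4: Xi = 1 + 0.5271 = 1.527

1.527


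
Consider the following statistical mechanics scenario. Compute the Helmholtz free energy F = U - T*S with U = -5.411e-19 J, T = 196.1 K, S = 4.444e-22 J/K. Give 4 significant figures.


Step 1: T*S = 196.1 * 4.444e-22 = 8.715e-20 J
Step 2: F = U - T*S = -5.411e-19 - 8.715e-20
Step 3: F = -6.282e-19 J

-6.282e-19


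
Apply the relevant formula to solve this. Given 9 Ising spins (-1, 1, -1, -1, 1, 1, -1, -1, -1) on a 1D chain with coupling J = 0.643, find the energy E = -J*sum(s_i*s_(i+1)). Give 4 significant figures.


Step 1: Nearest-neighbor products: -1, -1, 1, -1, 1, -1, 1, 1
Step 2: Sum of products = 0
Step 3: E = -0.643 * 0 = 0

0


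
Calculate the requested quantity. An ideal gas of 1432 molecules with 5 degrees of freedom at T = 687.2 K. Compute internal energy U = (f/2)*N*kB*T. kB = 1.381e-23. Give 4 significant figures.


Step 1: f/2 = 5/2 = 2.5
Step 2: N*kB*T = 1432*1.381e-23*687.2 = 1.359e-17
Step 3: U = 2.5 * 1.359e-17 = 3.398e-17 J

3.398e-17


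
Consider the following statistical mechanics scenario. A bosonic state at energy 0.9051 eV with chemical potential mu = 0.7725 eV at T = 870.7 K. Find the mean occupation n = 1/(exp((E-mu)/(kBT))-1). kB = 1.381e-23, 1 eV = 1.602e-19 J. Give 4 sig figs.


Step 1: (E - mu) = 0.1326 eV
Step 2: x = (E-mu)*eV/(kB*T) = 0.1326*1.602e-19/(1.381e-23*870.7) = 1.767
Step 3: exp(x) = 5.851
Step 4: n = 1/(exp(x)-1) = 0.2061

0.2061


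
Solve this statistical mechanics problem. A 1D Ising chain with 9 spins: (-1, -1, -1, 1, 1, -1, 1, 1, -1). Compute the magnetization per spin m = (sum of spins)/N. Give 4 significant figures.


Step 1: Count up spins (+1): 4, down spins (-1): 5
Step 2: Total magnetization M = 4 - 5 = -1
Step 3: m = M/N = -1/9 = -0.1111

-0.1111


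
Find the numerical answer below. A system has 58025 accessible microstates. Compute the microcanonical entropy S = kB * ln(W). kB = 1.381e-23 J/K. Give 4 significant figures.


Step 1: ln(W) = ln(58025) = 10.97
Step 2: S = kB * ln(W) = 1.381e-23 * 10.97
Step 3: S = 1.515e-22 J/K

1.515e-22


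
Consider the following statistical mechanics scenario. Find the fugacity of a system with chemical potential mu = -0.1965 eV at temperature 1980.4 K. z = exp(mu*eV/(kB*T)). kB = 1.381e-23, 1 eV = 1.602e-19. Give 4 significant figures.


Step 1: Convert mu to Joules: -0.1965*1.602e-19 = -3.148e-20 J
Step 2: kB*T = 1.381e-23*1980.4 = 2.735e-20 J
Step 3: mu/(kB*T) = -1.151
Step 4: z = exp(-1.151) = 0.3163

0.3163


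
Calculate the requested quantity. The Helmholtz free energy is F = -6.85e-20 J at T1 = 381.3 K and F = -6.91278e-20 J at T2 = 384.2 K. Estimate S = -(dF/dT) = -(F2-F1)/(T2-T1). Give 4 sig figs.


Step 1: dF = F2 - F1 = -6.91278e-20 - (-6.85e-20) = -6.278e-22 J
Step 2: dT = T2 - T1 = 384.2 - 381.3 = 2.9 K
Step 3: S = -dF/dT = -(-6.278e-22)/2.9 = 2.165e-22 J/K

2.165e-22


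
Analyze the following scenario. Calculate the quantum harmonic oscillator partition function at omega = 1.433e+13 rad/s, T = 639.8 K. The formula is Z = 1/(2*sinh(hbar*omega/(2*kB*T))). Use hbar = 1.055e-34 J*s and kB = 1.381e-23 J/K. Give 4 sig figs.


Step 1: Compute x = hbar*omega/(kB*T) = 1.055e-34*1.433e+13/(1.381e-23*639.8) = 0.1711
Step 2: x/2 = 0.08555
Step 3: sinh(x/2) = 0.08566
Step 4: Z = 1/(2*0.08566) = 5.837

5.837


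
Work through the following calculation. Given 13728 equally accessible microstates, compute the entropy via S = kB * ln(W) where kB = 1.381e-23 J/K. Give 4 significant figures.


Step 1: ln(W) = ln(13728) = 9.527
Step 2: S = kB * ln(W) = 1.381e-23 * 9.527
Step 3: S = 1.316e-22 J/K

1.316e-22


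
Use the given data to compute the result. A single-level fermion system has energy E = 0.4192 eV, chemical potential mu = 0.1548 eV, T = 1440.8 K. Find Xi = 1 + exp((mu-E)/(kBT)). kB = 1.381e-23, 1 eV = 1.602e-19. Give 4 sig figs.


Step 1: (mu - E) = 0.1548 - 0.4192 = -0.2644 eV
Step 2: x = (mu-E)*eV/(kB*T) = -0.2644*1.602e-19/(1.381e-23*1440.8) = -2.129
Step 3: exp(x) = 0.119
Step 4: Xi = 1 + 0.119 = 1.119

1.119


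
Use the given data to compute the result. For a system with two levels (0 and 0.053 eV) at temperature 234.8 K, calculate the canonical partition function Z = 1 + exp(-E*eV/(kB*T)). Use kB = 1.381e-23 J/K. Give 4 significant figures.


Step 1: Compute beta*E = E*eV/(kB*T) = 0.053*1.602e-19/(1.381e-23*234.8) = 2.618
Step 2: exp(-beta*E) = exp(-2.618) = 0.07291
Step 3: Z = 1 + 0.07291 = 1.073

1.073


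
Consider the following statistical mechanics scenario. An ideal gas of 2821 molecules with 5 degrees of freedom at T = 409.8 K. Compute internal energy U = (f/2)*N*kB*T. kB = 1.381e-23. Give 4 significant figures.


Step 1: f/2 = 5/2 = 2.5
Step 2: N*kB*T = 2821*1.381e-23*409.8 = 1.596e-17
Step 3: U = 2.5 * 1.596e-17 = 3.991e-17 J

3.991e-17


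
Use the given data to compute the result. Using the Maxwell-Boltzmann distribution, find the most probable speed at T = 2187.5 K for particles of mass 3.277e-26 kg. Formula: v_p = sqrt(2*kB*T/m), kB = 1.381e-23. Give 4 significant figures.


Step 1: Numerator = 2*kB*T = 2*1.381e-23*2187.5 = 6.042e-20
Step 2: Ratio = 6.042e-20 / 3.277e-26 = 1.844e+06
Step 3: v_p = sqrt(1.844e+06) = 1358 m/s

1358


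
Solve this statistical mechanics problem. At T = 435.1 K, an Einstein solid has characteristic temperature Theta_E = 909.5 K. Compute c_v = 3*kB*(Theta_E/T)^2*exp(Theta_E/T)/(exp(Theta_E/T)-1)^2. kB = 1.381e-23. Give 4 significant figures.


Step 1: x = Theta_E/T = 909.5/435.1 = 2.09
Step 2: x^2 = 4.369
Step 3: exp(x) = 8.088
Step 4: c_v = 3*1.381e-23*4.369*8.088/(8.088-1)^2 = 2.915e-23

2.915e-23


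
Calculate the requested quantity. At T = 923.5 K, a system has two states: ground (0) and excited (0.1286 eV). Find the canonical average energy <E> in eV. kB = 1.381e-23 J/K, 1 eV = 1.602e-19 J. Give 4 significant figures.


Step 1: beta*E = 0.1286*1.602e-19/(1.381e-23*923.5) = 1.615
Step 2: exp(-beta*E) = 0.1988
Step 3: <E> = 0.1286*0.1988/(1+0.1988) = 0.02133 eV

0.02133


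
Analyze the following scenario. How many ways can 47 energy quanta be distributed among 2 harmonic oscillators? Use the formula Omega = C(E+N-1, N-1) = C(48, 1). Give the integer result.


Step 1: Use binomial coefficient C(48, 1)
Step 2: Numerator = 48! / 47!
Step 3: Denominator = 1!
Step 4: Omega = 48

48


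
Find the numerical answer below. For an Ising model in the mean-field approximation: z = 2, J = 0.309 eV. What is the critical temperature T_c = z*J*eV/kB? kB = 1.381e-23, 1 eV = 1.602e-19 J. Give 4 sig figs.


Step 1: z*J = 2*0.309 = 0.618 eV
Step 2: Convert to Joules: 0.618*1.602e-19 = 9.9e-20 J
Step 3: T_c = 9.9e-20 / 1.381e-23 = 7169 K

7169


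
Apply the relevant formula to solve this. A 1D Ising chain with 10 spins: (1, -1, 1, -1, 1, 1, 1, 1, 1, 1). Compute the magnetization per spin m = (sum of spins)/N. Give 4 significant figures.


Step 1: Count up spins (+1): 8, down spins (-1): 2
Step 2: Total magnetization M = 8 - 2 = 6
Step 3: m = M/N = 6/10 = 0.6

0.6


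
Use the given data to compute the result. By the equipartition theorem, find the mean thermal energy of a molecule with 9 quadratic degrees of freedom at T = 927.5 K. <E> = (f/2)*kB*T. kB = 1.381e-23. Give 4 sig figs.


Step 1: f/2 = 9/2 = 4.5
Step 2: kB*T = 1.381e-23 * 927.5 = 1.281e-20
Step 3: <E> = 4.5 * 1.281e-20 = 5.764e-20 J

5.764e-20


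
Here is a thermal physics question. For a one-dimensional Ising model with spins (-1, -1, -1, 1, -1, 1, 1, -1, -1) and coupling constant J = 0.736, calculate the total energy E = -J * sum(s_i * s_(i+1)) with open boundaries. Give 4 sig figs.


Step 1: Nearest-neighbor products: 1, 1, -1, -1, -1, 1, -1, 1
Step 2: Sum of products = 0
Step 3: E = -0.736 * 0 = 0

0


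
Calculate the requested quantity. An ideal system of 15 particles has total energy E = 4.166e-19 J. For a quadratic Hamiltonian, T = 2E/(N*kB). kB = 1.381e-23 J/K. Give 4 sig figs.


Step 1: Numerator = 2*E = 2*4.166e-19 = 8.332e-19 J
Step 2: Denominator = N*kB = 15*1.381e-23 = 2.071e-22
Step 3: T = 8.332e-19 / 2.071e-22 = 4022 K

4022


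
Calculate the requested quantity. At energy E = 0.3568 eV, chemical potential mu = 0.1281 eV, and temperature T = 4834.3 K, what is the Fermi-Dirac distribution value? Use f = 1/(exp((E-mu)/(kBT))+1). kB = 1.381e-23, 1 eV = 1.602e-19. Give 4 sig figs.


Step 1: (E - mu) = 0.3568 - 0.1281 = 0.2287 eV
Step 2: Convert: (E-mu)*eV = 3.664e-20 J
Step 3: x = (E-mu)*eV/(kB*T) = 0.5488
Step 4: f = 1/(exp(0.5488)+1) = 0.3661

0.3661


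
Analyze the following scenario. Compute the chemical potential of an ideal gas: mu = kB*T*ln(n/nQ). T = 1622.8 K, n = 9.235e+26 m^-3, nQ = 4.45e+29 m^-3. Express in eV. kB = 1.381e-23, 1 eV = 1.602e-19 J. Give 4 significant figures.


Step 1: n/nQ = 9.235e+26/4.45e+29 = 0.002075
Step 2: ln(n/nQ) = -6.178
Step 3: mu = kB*T*ln(n/nQ) = 2.241e-20*-6.178 = -1.384e-19 J
Step 4: Convert to eV: -1.384e-19/1.602e-19 = -0.8642 eV

-0.8642


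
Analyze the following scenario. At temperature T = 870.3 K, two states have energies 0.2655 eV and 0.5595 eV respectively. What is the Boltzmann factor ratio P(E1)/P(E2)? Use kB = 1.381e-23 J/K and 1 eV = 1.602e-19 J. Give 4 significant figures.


Step 1: Compute energy difference dE = E1 - E2 = 0.2655 - 0.5595 = -0.294 eV
Step 2: Convert to Joules: dE_J = -0.294 * 1.602e-19 = -4.71e-20 J
Step 3: Compute exponent = -dE_J / (kB * T) = -(-4.71e-20) / (1.381e-23 * 870.3) = 3.919
Step 4: P(E1)/P(E2) = exp(3.919) = 50.34

50.34


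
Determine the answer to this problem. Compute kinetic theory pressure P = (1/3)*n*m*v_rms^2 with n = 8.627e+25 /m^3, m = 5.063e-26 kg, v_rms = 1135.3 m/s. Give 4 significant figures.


Step 1: v_rms^2 = 1135.3^2 = 1.289e+06
Step 2: n*m = 8.627e+25*5.063e-26 = 4.368
Step 3: P = (1/3)*4.368*1.289e+06 = 1.877e+06 Pa

1.877e+06


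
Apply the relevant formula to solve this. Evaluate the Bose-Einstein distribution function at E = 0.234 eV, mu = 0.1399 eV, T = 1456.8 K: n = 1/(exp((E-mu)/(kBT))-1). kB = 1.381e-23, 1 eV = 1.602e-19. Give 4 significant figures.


Step 1: (E - mu) = 0.0941 eV
Step 2: x = (E-mu)*eV/(kB*T) = 0.0941*1.602e-19/(1.381e-23*1456.8) = 0.7493
Step 3: exp(x) = 2.116
Step 4: n = 1/(exp(x)-1) = 0.8964

0.8964


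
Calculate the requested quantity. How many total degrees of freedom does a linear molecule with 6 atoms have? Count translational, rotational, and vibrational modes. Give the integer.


Step 1: Translational DOF = 3
Step 2: Rotational DOF (linear) = 2
Step 3: Vibrational DOF = 3*6 - 5 = 13
Step 4: Total = 3 + 2 + 13 = 18

18


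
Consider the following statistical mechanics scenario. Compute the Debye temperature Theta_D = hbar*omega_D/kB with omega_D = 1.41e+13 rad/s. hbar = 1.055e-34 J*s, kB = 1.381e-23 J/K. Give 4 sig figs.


Step 1: hbar*omega_D = 1.055e-34 * 1.41e+13 = 1.488e-21 J
Step 2: Theta_D = 1.488e-21 / 1.381e-23
Step 3: Theta_D = 107.7 K

107.7


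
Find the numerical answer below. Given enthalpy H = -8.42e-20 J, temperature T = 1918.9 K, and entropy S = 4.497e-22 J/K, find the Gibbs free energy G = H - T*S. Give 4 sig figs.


Step 1: T*S = 1918.9 * 4.497e-22 = 8.629e-19 J
Step 2: G = H - T*S = -8.42e-20 - 8.629e-19
Step 3: G = -9.471e-19 J

-9.471e-19


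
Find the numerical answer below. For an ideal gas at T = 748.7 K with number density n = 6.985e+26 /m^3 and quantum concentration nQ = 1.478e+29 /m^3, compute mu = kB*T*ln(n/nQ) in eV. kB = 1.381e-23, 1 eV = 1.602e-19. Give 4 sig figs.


Step 1: n/nQ = 6.985e+26/1.478e+29 = 0.004726
Step 2: ln(n/nQ) = -5.355
Step 3: mu = kB*T*ln(n/nQ) = 1.034e-20*-5.355 = -5.536e-20 J
Step 4: Convert to eV: -5.536e-20/1.602e-19 = -0.3456 eV

-0.3456


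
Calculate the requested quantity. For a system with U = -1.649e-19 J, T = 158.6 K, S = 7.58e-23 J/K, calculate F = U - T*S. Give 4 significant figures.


Step 1: T*S = 158.6 * 7.58e-23 = 1.202e-20 J
Step 2: F = U - T*S = -1.649e-19 - 1.202e-20
Step 3: F = -1.769e-19 J

-1.769e-19


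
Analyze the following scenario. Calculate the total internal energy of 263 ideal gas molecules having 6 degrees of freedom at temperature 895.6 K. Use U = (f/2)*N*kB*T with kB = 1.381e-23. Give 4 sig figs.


Step 1: f/2 = 6/2 = 3.0
Step 2: N*kB*T = 263*1.381e-23*895.6 = 3.253e-18
Step 3: U = 3.0 * 3.253e-18 = 9.759e-18 J

9.759e-18


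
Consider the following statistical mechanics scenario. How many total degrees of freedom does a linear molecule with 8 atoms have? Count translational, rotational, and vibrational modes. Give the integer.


Step 1: Translational DOF = 3
Step 2: Rotational DOF (linear) = 2
Step 3: Vibrational DOF = 3*8 - 5 = 19
Step 4: Total = 3 + 2 + 19 = 24

24


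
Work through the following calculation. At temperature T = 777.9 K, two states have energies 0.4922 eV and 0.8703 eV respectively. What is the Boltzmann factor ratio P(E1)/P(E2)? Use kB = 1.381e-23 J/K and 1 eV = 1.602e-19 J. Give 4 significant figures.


Step 1: Compute energy difference dE = E1 - E2 = 0.4922 - 0.8703 = -0.3781 eV
Step 2: Convert to Joules: dE_J = -0.3781 * 1.602e-19 = -6.057e-20 J
Step 3: Compute exponent = -dE_J / (kB * T) = -(-6.057e-20) / (1.381e-23 * 777.9) = 5.638
Step 4: P(E1)/P(E2) = exp(5.638) = 281

281


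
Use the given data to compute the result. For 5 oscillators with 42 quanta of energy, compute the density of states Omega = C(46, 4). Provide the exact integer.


Step 1: Use binomial coefficient C(46, 4)
Step 2: Numerator = 46! / 42!
Step 3: Denominator = 4!
Step 4: Omega = 163185

163185


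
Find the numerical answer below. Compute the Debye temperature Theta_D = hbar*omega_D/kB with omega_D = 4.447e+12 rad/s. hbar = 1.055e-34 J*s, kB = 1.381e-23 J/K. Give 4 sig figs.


Step 1: hbar*omega_D = 1.055e-34 * 4.447e+12 = 4.692e-22 J
Step 2: Theta_D = 4.692e-22 / 1.381e-23
Step 3: Theta_D = 33.97 K

33.97


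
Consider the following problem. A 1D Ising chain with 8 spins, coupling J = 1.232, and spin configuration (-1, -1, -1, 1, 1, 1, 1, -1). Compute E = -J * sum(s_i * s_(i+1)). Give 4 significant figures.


Step 1: Nearest-neighbor products: 1, 1, -1, 1, 1, 1, -1
Step 2: Sum of products = 3
Step 3: E = -1.232 * 3 = -3.696

-3.696


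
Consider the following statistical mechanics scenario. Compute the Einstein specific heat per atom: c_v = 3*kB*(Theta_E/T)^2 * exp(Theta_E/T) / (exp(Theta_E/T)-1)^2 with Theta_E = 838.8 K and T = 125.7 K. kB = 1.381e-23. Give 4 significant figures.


Step 1: x = Theta_E/T = 838.8/125.7 = 6.673
Step 2: x^2 = 44.53
Step 3: exp(x) = 790.8
Step 4: c_v = 3*1.381e-23*44.53*790.8/(790.8-1)^2 = 2.339e-24

2.339e-24


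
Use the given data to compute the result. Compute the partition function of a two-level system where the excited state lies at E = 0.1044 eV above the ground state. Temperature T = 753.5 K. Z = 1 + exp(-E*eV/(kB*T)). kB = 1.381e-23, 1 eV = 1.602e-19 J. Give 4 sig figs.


Step 1: Compute beta*E = E*eV/(kB*T) = 0.1044*1.602e-19/(1.381e-23*753.5) = 1.607
Step 2: exp(-beta*E) = exp(-1.607) = 0.2004
Step 3: Z = 1 + 0.2004 = 1.2

1.2


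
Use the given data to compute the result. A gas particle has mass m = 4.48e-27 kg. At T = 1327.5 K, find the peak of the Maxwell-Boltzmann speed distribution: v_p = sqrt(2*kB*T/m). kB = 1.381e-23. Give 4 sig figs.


Step 1: Numerator = 2*kB*T = 2*1.381e-23*1327.5 = 3.667e-20
Step 2: Ratio = 3.667e-20 / 4.48e-27 = 8.184e+06
Step 3: v_p = sqrt(8.184e+06) = 2861 m/s

2861


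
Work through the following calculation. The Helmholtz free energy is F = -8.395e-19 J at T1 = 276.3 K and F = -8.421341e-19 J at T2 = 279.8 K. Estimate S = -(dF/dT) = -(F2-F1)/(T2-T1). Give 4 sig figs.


Step 1: dF = F2 - F1 = -8.421341e-19 - (-8.395e-19) = -2.6341e-21 J
Step 2: dT = T2 - T1 = 279.8 - 276.3 = 3.5 K
Step 3: S = -dF/dT = -(-2.6341e-21)/3.5 = 7.526e-22 J/K

7.526e-22


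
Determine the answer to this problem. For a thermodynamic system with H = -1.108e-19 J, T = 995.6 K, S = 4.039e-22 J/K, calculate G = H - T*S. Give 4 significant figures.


Step 1: T*S = 995.6 * 4.039e-22 = 4.021e-19 J
Step 2: G = H - T*S = -1.108e-19 - 4.021e-19
Step 3: G = -5.129e-19 J

-5.129e-19


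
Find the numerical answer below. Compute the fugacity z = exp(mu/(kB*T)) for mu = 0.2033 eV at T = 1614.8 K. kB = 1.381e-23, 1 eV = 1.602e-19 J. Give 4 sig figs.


Step 1: Convert mu to Joules: 0.2033*1.602e-19 = 3.257e-20 J
Step 2: kB*T = 1.381e-23*1614.8 = 2.23e-20 J
Step 3: mu/(kB*T) = 1.46
Step 4: z = exp(1.46) = 4.308

4.308


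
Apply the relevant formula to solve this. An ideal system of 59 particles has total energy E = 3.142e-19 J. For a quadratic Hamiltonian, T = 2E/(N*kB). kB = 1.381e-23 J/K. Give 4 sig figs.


Step 1: Numerator = 2*E = 2*3.142e-19 = 6.284e-19 J
Step 2: Denominator = N*kB = 59*1.381e-23 = 8.148e-22
Step 3: T = 6.284e-19 / 8.148e-22 = 771.2 K

771.2


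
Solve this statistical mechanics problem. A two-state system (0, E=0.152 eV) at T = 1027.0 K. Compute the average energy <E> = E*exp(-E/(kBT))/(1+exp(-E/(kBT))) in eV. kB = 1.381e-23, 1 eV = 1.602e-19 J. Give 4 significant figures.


Step 1: beta*E = 0.152*1.602e-19/(1.381e-23*1027.0) = 1.717
Step 2: exp(-beta*E) = 0.1796
Step 3: <E> = 0.152*0.1796/(1+0.1796) = 0.02315 eV

0.02315


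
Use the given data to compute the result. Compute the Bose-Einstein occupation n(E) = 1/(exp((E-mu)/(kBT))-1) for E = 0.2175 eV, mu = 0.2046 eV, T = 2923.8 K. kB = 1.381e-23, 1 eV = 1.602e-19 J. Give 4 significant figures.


Step 1: (E - mu) = 0.0129 eV
Step 2: x = (E-mu)*eV/(kB*T) = 0.0129*1.602e-19/(1.381e-23*2923.8) = 0.05118
Step 3: exp(x) = 1.053
Step 4: n = 1/(exp(x)-1) = 19.04

19.04


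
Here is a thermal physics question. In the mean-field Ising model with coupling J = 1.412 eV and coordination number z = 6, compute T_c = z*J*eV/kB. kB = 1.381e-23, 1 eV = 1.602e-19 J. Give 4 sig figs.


Step 1: z*J = 6*1.412 = 8.472 eV
Step 2: Convert to Joules: 8.472*1.602e-19 = 1.357e-18 J
Step 3: T_c = 1.357e-18 / 1.381e-23 = 9.828e+04 K

9.828e+04


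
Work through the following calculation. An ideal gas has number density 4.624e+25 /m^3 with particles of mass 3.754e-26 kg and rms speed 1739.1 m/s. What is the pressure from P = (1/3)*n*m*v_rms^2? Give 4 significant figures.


Step 1: v_rms^2 = 1739.1^2 = 3.024e+06
Step 2: n*m = 4.624e+25*3.754e-26 = 1.736
Step 3: P = (1/3)*1.736*3.024e+06 = 1.75e+06 Pa

1.75e+06


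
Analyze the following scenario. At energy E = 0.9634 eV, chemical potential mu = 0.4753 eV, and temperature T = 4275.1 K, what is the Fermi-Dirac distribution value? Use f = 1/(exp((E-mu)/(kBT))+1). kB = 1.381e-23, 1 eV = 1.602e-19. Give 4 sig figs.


Step 1: (E - mu) = 0.9634 - 0.4753 = 0.4881 eV
Step 2: Convert: (E-mu)*eV = 7.819e-20 J
Step 3: x = (E-mu)*eV/(kB*T) = 1.324
Step 4: f = 1/(exp(1.324)+1) = 0.2101

0.2101


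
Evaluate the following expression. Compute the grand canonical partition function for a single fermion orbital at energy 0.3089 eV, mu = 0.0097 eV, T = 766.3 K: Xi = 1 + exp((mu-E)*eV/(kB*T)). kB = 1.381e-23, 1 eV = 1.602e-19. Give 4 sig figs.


Step 1: (mu - E) = 0.0097 - 0.3089 = -0.2992 eV
Step 2: x = (mu-E)*eV/(kB*T) = -0.2992*1.602e-19/(1.381e-23*766.3) = -4.529
Step 3: exp(x) = 0.01079
Step 4: Xi = 1 + 0.01079 = 1.011

1.011


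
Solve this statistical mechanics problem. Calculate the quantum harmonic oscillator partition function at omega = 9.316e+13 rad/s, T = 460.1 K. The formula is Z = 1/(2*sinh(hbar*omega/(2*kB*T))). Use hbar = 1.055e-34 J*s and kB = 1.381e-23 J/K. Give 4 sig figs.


Step 1: Compute x = hbar*omega/(kB*T) = 1.055e-34*9.316e+13/(1.381e-23*460.1) = 1.547
Step 2: x/2 = 0.7734
Step 3: sinh(x/2) = 0.8528
Step 4: Z = 1/(2*0.8528) = 0.5863

0.5863


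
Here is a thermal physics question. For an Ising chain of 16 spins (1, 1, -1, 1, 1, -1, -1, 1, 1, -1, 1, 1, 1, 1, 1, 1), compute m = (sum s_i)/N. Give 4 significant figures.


Step 1: Count up spins (+1): 12, down spins (-1): 4
Step 2: Total magnetization M = 12 - 4 = 8
Step 3: m = M/N = 8/16 = 0.5

0.5


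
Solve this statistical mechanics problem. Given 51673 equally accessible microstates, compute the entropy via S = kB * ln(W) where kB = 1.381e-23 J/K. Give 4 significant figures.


Step 1: ln(W) = ln(51673) = 10.85
Step 2: S = kB * ln(W) = 1.381e-23 * 10.85
Step 3: S = 1.499e-22 J/K

1.499e-22


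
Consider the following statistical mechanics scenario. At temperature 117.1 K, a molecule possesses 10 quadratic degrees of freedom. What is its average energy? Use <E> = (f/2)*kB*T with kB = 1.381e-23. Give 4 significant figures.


Step 1: f/2 = 10/2 = 5
Step 2: kB*T = 1.381e-23 * 117.1 = 1.617e-21
Step 3: <E> = 5 * 1.617e-21 = 8.086e-21 J

8.086e-21


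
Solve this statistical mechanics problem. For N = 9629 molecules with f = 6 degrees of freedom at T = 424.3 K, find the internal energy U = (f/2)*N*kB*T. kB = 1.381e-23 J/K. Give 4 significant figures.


Step 1: f/2 = 6/2 = 3.0
Step 2: N*kB*T = 9629*1.381e-23*424.3 = 5.642e-17
Step 3: U = 3.0 * 5.642e-17 = 1.693e-16 J

1.693e-16


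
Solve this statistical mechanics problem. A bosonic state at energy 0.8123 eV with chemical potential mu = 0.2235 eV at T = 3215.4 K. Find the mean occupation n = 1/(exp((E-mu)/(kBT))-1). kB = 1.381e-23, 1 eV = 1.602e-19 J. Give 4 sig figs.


Step 1: (E - mu) = 0.5888 eV
Step 2: x = (E-mu)*eV/(kB*T) = 0.5888*1.602e-19/(1.381e-23*3215.4) = 2.124
Step 3: exp(x) = 8.366
Step 4: n = 1/(exp(x)-1) = 0.1358

0.1358


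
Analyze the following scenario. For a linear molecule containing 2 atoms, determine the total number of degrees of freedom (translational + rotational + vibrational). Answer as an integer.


Step 1: Translational DOF = 3
Step 2: Rotational DOF (linear) = 2
Step 3: Vibrational DOF = 3*2 - 5 = 1
Step 4: Total = 3 + 2 + 1 = 6

6


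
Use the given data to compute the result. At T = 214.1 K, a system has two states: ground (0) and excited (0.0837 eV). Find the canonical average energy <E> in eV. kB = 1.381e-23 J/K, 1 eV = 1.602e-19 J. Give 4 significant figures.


Step 1: beta*E = 0.0837*1.602e-19/(1.381e-23*214.1) = 4.535
Step 2: exp(-beta*E) = 0.01073
Step 3: <E> = 0.0837*0.01073/(1+0.01073) = 0.0008883 eV

0.0008883


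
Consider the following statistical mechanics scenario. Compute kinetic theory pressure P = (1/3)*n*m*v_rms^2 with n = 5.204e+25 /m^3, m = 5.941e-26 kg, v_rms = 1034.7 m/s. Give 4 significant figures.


Step 1: v_rms^2 = 1034.7^2 = 1.071e+06
Step 2: n*m = 5.204e+25*5.941e-26 = 3.092
Step 3: P = (1/3)*3.092*1.071e+06 = 1.103e+06 Pa

1.103e+06


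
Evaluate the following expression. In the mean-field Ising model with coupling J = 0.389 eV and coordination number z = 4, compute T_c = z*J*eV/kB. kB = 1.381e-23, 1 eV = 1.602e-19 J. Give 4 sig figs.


Step 1: z*J = 4*0.389 = 1.556 eV
Step 2: Convert to Joules: 1.556*1.602e-19 = 2.493e-19 J
Step 3: T_c = 2.493e-19 / 1.381e-23 = 1.805e+04 K

1.805e+04


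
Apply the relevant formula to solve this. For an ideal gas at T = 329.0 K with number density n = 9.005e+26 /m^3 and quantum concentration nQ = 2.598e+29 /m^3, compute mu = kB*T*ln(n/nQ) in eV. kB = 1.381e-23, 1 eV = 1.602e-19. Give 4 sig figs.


Step 1: n/nQ = 9.005e+26/2.598e+29 = 0.003466
Step 2: ln(n/nQ) = -5.665
Step 3: mu = kB*T*ln(n/nQ) = 4.543e-21*-5.665 = -2.574e-20 J
Step 4: Convert to eV: -2.574e-20/1.602e-19 = -0.1607 eV

-0.1607


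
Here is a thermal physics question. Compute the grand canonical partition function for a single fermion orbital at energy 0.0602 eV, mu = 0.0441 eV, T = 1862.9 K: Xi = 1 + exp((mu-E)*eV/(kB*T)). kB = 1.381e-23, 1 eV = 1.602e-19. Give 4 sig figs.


Step 1: (mu - E) = 0.0441 - 0.0602 = -0.0161 eV
Step 2: x = (mu-E)*eV/(kB*T) = -0.0161*1.602e-19/(1.381e-23*1862.9) = -0.1003
Step 3: exp(x) = 0.9046
Step 4: Xi = 1 + 0.9046 = 1.905

1.905


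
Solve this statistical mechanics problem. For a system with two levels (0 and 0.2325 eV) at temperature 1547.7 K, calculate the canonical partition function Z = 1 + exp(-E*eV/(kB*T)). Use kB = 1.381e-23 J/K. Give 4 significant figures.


Step 1: Compute beta*E = E*eV/(kB*T) = 0.2325*1.602e-19/(1.381e-23*1547.7) = 1.743
Step 2: exp(-beta*E) = exp(-1.743) = 0.1751
Step 3: Z = 1 + 0.1751 = 1.175

1.175


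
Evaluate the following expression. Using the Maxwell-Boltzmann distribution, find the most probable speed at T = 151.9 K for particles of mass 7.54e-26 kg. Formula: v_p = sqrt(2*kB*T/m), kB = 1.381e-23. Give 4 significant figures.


Step 1: Numerator = 2*kB*T = 2*1.381e-23*151.9 = 4.195e-21
Step 2: Ratio = 4.195e-21 / 7.54e-26 = 5.564e+04
Step 3: v_p = sqrt(5.564e+04) = 235.9 m/s

235.9


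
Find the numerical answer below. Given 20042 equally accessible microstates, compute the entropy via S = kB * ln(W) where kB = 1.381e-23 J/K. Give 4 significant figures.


Step 1: ln(W) = ln(20042) = 9.906
Step 2: S = kB * ln(W) = 1.381e-23 * 9.906
Step 3: S = 1.368e-22 J/K

1.368e-22
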